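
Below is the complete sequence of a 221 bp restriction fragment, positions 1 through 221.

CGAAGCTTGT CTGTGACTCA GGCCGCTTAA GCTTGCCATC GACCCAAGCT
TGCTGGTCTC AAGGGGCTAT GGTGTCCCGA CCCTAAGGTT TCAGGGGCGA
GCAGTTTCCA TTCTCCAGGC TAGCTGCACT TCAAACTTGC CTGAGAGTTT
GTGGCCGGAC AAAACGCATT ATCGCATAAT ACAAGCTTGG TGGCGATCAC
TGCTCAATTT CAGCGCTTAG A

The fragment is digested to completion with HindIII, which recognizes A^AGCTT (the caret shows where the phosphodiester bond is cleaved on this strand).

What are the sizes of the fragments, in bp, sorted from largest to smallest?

137, 38, 26, 17, 3 bp

HindIII sites (AAGCTT) start at positions 3, 29, 46, 183.
HindIII cuts after the first base of each site, so after positions 3, 29, 46, 183.
Linear molecule, 4 cuts → 5 fragments:
  1–3 → 3 bp
  4–29 → 26 bp
  30–46 → 17 bp
  47–183 → 137 bp
  184–221 → 38 bp
Sorted largest to smallest: 137, 38, 26, 17, 3 bp.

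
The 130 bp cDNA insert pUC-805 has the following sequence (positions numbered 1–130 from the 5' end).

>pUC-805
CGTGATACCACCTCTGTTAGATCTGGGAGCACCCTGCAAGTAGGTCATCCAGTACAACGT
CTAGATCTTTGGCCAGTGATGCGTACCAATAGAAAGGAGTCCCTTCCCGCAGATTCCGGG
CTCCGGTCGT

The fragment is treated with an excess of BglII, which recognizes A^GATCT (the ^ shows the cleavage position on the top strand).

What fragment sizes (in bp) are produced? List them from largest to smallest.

67, 44, 19 bp

BglII sites (AGATCT) start at positions 19, 63.
BglII cuts after the first base of each site, so after positions 19, 63.
Linear molecule, 2 cuts → 3 fragments:
  1–19 → 19 bp
  20–63 → 44 bp
  64–130 → 67 bp
Sorted largest to smallest: 67, 44, 19 bp.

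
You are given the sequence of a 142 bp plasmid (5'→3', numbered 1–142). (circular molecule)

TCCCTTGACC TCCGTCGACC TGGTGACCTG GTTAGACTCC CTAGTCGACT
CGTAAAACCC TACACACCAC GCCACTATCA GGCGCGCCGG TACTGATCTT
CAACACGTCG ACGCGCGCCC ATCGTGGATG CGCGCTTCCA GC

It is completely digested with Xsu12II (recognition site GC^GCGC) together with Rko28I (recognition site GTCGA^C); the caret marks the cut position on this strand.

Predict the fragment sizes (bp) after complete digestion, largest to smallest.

Xsu12II sites (GCGCGC) start at positions 82, 113, 130.
Xsu12II cuts after base 2 of each site, so after positions 83, 114, 131.
Rko28I sites (GTCGAC) start at positions 14, 44, 107.
Rko28I cuts after base 5 of each site (before the last base), so after positions 18, 48, 111.
Combined cut positions: 18, 48, 83, 111, 114, 131.
Circular molecule, 6 cuts → 6 fragments:
  19–48 → 30 bp
  49–83 → 35 bp
  84–111 → 28 bp
  112–114 → 3 bp
  115–131 → 17 bp
  132–142 then 1–18 → 11 + 18 = 29 bp
Sorted largest to smallest: 35, 30, 29, 28, 17, 3 bp.

35, 30, 29, 28, 17, 3 bp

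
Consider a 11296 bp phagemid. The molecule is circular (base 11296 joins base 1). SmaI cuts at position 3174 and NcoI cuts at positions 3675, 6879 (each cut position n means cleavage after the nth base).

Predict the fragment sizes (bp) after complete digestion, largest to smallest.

7591, 3204, 501 bp

Combined cut positions (sorted): 3174, 3675, 6879.
Circular molecule, 3 cuts → 3 fragments:
  3675 − 3174 = 501 bp
  6879 − 3675 = 3204 bp
  wrap: 11296 − 6879 + 3174 = 7591 bp
Sorted largest to smallest: 7591, 3204, 501 bp.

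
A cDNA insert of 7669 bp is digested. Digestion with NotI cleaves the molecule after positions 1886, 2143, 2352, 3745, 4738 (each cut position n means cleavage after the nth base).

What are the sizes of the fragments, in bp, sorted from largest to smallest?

2931, 1886, 1393, 993, 257, 209 bp

Linear molecule, 5 cuts → 6 fragments:
  1886 − 0 = 1886 bp
  2143 − 1886 = 257 bp
  2352 − 2143 = 209 bp
  3745 − 2352 = 1393 bp
  4738 − 3745 = 993 bp
  7669 − 4738 = 2931 bp
Sorted largest to smallest: 2931, 1886, 1393, 993, 257, 209 bp.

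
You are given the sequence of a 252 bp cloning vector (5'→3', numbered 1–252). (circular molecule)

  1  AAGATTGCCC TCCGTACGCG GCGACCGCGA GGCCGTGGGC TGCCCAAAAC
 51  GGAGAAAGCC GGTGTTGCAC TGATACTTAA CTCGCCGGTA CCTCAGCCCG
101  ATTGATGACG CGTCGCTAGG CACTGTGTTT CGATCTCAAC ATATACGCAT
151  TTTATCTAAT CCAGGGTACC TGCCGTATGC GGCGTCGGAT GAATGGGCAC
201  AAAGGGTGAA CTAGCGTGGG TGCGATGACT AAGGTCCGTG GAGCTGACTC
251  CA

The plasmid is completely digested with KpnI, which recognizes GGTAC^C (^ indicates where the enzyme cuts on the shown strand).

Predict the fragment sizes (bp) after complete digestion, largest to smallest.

KpnI sites (GGTACC) start at positions 87, 165.
KpnI cuts after base 5 of each site (before the last base), so after positions 91, 169.
Circular molecule, 2 cuts → 2 fragments:
  92–169 → 78 bp
  170–252 then 1–91 → 83 + 91 = 174 bp
Sorted largest to smallest: 174, 78 bp.

174, 78 bp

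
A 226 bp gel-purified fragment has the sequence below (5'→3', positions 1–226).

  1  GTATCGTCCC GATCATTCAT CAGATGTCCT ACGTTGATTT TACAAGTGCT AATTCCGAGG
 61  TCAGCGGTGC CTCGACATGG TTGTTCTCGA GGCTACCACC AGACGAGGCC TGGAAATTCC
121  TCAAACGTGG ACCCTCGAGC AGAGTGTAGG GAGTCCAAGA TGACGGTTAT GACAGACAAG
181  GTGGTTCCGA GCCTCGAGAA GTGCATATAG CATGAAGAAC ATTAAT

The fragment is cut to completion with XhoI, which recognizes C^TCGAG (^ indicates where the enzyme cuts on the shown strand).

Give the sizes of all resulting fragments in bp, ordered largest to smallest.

XhoI sites (CTCGAG) start at positions 86, 134, 193.
XhoI cuts after the first base of each site, so after positions 86, 134, 193.
Linear molecule, 3 cuts → 4 fragments:
  1–86 → 86 bp
  87–134 → 48 bp
  135–193 → 59 bp
  194–226 → 33 bp
Sorted largest to smallest: 86, 59, 48, 33 bp.

86, 59, 48, 33 bp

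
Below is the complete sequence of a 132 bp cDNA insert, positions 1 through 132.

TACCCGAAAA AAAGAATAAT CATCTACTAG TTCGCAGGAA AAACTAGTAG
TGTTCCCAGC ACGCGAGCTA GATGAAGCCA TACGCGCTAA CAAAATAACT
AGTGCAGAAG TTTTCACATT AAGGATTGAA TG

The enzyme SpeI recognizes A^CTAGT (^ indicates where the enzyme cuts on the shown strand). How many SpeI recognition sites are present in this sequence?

3

ACTAGT occurs starting at positions 26, 43, 98.
SpeI cuts at 3 sites.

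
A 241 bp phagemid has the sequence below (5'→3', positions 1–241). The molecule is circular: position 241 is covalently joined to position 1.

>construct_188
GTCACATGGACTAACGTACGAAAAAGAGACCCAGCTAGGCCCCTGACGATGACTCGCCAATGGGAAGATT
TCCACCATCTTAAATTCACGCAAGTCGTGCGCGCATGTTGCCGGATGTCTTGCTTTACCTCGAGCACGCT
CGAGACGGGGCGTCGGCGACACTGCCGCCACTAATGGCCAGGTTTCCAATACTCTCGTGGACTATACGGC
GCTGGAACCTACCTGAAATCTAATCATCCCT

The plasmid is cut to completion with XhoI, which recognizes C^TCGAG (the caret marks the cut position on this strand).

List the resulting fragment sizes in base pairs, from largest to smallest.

231, 10 bp

XhoI sites (CTCGAG) start at positions 129, 139.
XhoI cuts after the first base of each site, so after positions 129, 139.
Circular molecule, 2 cuts → 2 fragments:
  130–139 → 10 bp
  140–241 then 1–129 → 102 + 129 = 231 bp
Sorted largest to smallest: 231, 10 bp.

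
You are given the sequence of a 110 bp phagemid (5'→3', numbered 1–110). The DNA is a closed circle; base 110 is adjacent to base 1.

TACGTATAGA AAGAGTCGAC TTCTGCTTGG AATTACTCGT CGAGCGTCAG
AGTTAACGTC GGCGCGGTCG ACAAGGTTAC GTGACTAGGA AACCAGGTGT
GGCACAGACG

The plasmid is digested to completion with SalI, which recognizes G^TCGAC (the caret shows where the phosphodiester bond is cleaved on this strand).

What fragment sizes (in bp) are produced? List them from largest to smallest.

58, 52 bp

SalI sites (GTCGAC) start at positions 15, 67.
SalI cuts after the first base of each site, so after positions 15, 67.
Circular molecule, 2 cuts → 2 fragments:
  16–67 → 52 bp
  68–110 then 1–15 → 43 + 15 = 58 bp
Sorted largest to smallest: 58, 52 bp.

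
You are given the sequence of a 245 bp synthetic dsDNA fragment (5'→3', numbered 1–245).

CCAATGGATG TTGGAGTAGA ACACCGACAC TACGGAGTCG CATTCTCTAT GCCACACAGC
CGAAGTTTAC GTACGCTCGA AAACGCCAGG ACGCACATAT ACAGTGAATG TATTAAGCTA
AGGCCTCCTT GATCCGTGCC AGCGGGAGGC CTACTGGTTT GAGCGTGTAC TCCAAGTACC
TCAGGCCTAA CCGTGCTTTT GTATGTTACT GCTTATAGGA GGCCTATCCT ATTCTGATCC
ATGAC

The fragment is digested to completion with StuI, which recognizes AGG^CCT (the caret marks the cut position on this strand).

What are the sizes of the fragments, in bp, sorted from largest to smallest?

123, 37, 36, 26, 23 bp

StuI sites (AGGCCT) start at positions 121, 147, 183, 220.
StuI cuts after base 3 of each site, so after positions 123, 149, 185, 222.
Linear molecule, 4 cuts → 5 fragments:
  1–123 → 123 bp
  124–149 → 26 bp
  150–185 → 36 bp
  186–222 → 37 bp
  223–245 → 23 bp
Sorted largest to smallest: 123, 37, 36, 26, 23 bp.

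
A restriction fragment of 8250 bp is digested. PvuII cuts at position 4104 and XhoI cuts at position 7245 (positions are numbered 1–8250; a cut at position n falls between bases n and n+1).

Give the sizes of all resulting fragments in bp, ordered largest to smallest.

4104, 3141, 1005 bp

Combined cut positions (sorted): 4104, 7245.
Linear molecule, 2 cuts → 3 fragments:
  4104 − 0 = 4104 bp
  7245 − 4104 = 3141 bp
  8250 − 7245 = 1005 bp
Sorted largest to smallest: 4104, 3141, 1005 bp.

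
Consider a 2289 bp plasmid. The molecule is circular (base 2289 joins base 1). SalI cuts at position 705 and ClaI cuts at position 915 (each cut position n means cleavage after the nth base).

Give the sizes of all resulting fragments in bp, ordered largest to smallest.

Combined cut positions (sorted): 705, 915.
Circular molecule, 2 cuts → 2 fragments:
  915 − 705 = 210 bp
  wrap: 2289 − 915 + 705 = 2079 bp
Sorted largest to smallest: 2079, 210 bp.

2079, 210 bp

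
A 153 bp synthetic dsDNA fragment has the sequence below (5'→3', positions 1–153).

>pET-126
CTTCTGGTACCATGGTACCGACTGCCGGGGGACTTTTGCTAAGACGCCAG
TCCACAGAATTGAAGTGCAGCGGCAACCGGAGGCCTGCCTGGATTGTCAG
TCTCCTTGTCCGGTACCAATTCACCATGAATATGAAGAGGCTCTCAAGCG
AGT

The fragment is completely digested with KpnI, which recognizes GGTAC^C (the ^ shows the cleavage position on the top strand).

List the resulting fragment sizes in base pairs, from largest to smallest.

98, 37, 10, 8 bp

KpnI sites (GGTACC) start at positions 6, 14, 112.
KpnI cuts after base 5 of each site (before the last base), so after positions 10, 18, 116.
Linear molecule, 3 cuts → 4 fragments:
  1–10 → 10 bp
  11–18 → 8 bp
  19–116 → 98 bp
  117–153 → 37 bp
Sorted largest to smallest: 98, 37, 10, 8 bp.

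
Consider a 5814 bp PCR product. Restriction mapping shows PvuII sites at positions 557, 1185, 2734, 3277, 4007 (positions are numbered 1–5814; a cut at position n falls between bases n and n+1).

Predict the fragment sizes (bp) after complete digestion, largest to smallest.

1807, 1549, 730, 628, 557, 543 bp

Linear molecule, 5 cuts → 6 fragments:
  557 − 0 = 557 bp
  1185 − 557 = 628 bp
  2734 − 1185 = 1549 bp
  3277 − 2734 = 543 bp
  4007 − 3277 = 730 bp
  5814 − 4007 = 1807 bp
Sorted largest to smallest: 1807, 1549, 730, 628, 557, 543 bp.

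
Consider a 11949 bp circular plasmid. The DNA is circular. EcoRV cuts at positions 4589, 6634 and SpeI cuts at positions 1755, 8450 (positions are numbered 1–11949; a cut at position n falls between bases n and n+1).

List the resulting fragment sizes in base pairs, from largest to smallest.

Combined cut positions (sorted): 1755, 4589, 6634, 8450.
Circular molecule, 4 cuts → 4 fragments:
  4589 − 1755 = 2834 bp
  6634 − 4589 = 2045 bp
  8450 − 6634 = 1816 bp
  wrap: 11949 − 8450 + 1755 = 5254 bp
Sorted largest to smallest: 5254, 2834, 2045, 1816 bp.

5254, 2834, 2045, 1816 bp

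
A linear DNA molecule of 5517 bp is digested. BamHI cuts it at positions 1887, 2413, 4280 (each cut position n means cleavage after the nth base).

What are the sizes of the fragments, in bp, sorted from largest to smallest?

Linear molecule, 3 cuts → 4 fragments:
  1887 − 0 = 1887 bp
  2413 − 1887 = 526 bp
  4280 − 2413 = 1867 bp
  5517 − 4280 = 1237 bp
Sorted largest to smallest: 1887, 1867, 1237, 526 bp.

1887, 1867, 1237, 526 bp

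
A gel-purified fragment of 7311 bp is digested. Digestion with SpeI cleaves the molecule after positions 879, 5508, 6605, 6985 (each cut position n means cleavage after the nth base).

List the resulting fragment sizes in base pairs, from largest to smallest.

Linear molecule, 4 cuts → 5 fragments:
  879 − 0 = 879 bp
  5508 − 879 = 4629 bp
  6605 − 5508 = 1097 bp
  6985 − 6605 = 380 bp
  7311 − 6985 = 326 bp
Sorted largest to smallest: 4629, 1097, 879, 380, 326 bp.

4629, 1097, 879, 380, 326 bp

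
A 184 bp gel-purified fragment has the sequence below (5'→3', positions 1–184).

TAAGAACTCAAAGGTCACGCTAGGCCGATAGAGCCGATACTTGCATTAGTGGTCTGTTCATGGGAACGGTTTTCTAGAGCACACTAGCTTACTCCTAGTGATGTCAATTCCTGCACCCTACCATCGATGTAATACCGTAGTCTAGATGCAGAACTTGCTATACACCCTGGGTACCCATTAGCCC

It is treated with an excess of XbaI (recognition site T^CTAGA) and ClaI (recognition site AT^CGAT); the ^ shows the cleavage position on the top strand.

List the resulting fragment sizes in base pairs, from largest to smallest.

XbaI sites (TCTAGA) start at positions 73, 141.
XbaI cuts after the first base of each site, so after positions 73, 141.
The ClaI site (ATCGAT) starts at position 123.
ClaI cuts after base 2 of each site, so after position 124.
Combined cut positions: 73, 124, 141.
Linear molecule, 3 cuts → 4 fragments:
  1–73 → 73 bp
  74–124 → 51 bp
  125–141 → 17 bp
  142–184 → 43 bp
Sorted largest to smallest: 73, 51, 43, 17 bp.

73, 51, 43, 17 bp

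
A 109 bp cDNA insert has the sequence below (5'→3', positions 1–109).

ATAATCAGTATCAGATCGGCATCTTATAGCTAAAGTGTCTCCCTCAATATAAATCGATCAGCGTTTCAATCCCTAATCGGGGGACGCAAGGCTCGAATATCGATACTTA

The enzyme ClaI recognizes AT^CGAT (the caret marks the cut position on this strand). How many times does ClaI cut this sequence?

ATCGAT occurs starting at positions 53, 99.
ClaI cuts at 2 sites.

2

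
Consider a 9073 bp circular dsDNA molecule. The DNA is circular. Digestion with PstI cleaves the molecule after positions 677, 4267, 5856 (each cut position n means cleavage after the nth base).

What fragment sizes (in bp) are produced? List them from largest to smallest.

Circular molecule, 3 cuts → 3 fragments:
  4267 − 677 = 3590 bp
  5856 − 4267 = 1589 bp
  wrap: 9073 − 5856 + 677 = 3894 bp
Sorted largest to smallest: 3894, 3590, 1589 bp.

3894, 3590, 1589 bp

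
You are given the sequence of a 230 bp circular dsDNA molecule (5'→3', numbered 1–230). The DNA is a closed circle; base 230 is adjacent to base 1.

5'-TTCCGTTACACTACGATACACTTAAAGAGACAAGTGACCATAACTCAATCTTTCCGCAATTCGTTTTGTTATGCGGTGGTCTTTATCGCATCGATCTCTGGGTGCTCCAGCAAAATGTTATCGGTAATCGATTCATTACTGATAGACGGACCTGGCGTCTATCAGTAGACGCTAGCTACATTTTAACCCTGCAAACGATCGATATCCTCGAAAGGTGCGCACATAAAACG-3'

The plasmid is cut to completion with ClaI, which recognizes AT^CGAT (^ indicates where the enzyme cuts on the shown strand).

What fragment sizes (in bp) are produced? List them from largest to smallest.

122, 71, 37 bp

ClaI sites (ATCGAT) start at positions 90, 127, 198.
ClaI cuts after base 2 of each site, so after positions 91, 128, 199.
Circular molecule, 3 cuts → 3 fragments:
  92–128 → 37 bp
  129–199 → 71 bp
  200–230 then 1–91 → 31 + 91 = 122 bp
Sorted largest to smallest: 122, 71, 37 bp.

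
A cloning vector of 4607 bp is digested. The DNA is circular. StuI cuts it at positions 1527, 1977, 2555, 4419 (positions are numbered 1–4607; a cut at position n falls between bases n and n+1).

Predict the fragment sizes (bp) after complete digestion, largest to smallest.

Circular molecule, 4 cuts → 4 fragments:
  1977 − 1527 = 450 bp
  2555 − 1977 = 578 bp
  4419 − 2555 = 1864 bp
  wrap: 4607 − 4419 + 1527 = 1715 bp
Sorted largest to smallest: 1864, 1715, 578, 450 bp.

1864, 1715, 578, 450 bp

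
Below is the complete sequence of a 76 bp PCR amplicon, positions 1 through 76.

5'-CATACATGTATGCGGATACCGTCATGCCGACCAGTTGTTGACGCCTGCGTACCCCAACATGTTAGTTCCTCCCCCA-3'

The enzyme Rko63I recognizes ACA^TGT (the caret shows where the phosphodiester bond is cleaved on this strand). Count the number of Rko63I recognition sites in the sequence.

ACATGT occurs starting at positions 4, 57.
Rko63I cuts at 2 sites.

2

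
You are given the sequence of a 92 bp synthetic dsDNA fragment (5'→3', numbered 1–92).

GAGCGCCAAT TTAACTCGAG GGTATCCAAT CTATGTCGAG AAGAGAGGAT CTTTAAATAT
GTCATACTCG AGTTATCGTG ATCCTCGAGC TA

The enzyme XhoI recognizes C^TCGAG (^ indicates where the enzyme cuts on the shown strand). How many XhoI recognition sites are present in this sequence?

3

CTCGAG occurs starting at positions 15, 67, 84.
XhoI cuts at 3 sites.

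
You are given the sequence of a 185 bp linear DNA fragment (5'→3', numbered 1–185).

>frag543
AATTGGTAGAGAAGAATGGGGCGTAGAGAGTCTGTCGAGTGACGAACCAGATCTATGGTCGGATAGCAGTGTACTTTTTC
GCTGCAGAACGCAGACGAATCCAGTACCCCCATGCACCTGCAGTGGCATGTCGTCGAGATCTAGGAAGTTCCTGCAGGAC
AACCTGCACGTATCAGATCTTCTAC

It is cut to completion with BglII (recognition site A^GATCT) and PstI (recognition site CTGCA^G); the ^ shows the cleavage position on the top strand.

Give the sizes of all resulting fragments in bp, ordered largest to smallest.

BglII sites (AGATCT) start at positions 49, 137, 175.
BglII cuts after the first base of each site, so after positions 49, 137, 175.
PstI sites (CTGCAG) start at positions 82, 118, 152.
PstI cuts after base 5 of each site (before the last base), so after positions 86, 122, 156.
Combined cut positions: 49, 86, 122, 137, 156, 175.
Linear molecule, 6 cuts → 7 fragments:
  1–49 → 49 bp
  50–86 → 37 bp
  87–122 → 36 bp
  123–137 → 15 bp
  138–156 → 19 bp
  157–175 → 19 bp
  176–185 → 10 bp
Sorted largest to smallest: 49, 37, 36, 19, 19, 15, 10 bp.

49, 37, 36, 19, 19, 15, 10 bp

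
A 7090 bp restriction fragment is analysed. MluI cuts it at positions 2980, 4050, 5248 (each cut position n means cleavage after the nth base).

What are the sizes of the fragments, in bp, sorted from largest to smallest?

2980, 1842, 1198, 1070 bp

Linear molecule, 3 cuts → 4 fragments:
  2980 − 0 = 2980 bp
  4050 − 2980 = 1070 bp
  5248 − 4050 = 1198 bp
  7090 − 5248 = 1842 bp
Sorted largest to smallest: 2980, 1842, 1198, 1070 bp.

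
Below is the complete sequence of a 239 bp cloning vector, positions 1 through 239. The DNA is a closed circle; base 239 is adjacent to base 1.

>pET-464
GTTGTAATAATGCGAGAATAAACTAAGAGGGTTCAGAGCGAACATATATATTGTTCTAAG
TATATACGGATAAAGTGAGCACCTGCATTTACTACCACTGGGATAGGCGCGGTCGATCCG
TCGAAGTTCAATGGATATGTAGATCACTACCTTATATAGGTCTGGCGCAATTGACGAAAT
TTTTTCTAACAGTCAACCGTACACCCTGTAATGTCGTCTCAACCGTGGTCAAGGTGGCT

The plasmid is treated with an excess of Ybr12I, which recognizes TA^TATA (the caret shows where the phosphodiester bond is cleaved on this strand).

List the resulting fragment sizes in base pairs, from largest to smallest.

Ybr12I sites (TATATA) start at positions 45, 61, 153.
Ybr12I cuts after base 2 of each site, so after positions 46, 62, 154.
Circular molecule, 3 cuts → 3 fragments:
  47–62 → 16 bp
  63–154 → 92 bp
  155–239 then 1–46 → 85 + 46 = 131 bp
Sorted largest to smallest: 131, 92, 16 bp.

131, 92, 16 bp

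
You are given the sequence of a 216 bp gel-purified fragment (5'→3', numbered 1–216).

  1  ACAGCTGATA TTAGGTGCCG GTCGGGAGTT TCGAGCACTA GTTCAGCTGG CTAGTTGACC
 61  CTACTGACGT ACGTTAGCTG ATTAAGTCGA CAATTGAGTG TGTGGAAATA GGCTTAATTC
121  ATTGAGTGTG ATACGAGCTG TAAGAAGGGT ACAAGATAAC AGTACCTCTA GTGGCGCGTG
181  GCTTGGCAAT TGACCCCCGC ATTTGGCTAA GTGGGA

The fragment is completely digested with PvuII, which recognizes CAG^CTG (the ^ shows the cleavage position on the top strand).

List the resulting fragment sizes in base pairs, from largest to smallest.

170, 42, 4 bp

PvuII sites (CAGCTG) start at positions 2, 44.
PvuII cuts after base 3 of each site, so after positions 4, 46.
Linear molecule, 2 cuts → 3 fragments:
  1–4 → 4 bp
  5–46 → 42 bp
  47–216 → 170 bp
Sorted largest to smallest: 170, 42, 4 bp.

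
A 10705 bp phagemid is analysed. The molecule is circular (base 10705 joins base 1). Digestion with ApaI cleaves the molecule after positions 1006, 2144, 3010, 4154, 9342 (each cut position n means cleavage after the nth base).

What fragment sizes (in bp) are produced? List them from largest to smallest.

5188, 2369, 1144, 1138, 866 bp

Circular molecule, 5 cuts → 5 fragments:
  2144 − 1006 = 1138 bp
  3010 − 2144 = 866 bp
  4154 − 3010 = 1144 bp
  9342 − 4154 = 5188 bp
  wrap: 10705 − 9342 + 1006 = 2369 bp
Sorted largest to smallest: 5188, 2369, 1144, 1138, 866 bp.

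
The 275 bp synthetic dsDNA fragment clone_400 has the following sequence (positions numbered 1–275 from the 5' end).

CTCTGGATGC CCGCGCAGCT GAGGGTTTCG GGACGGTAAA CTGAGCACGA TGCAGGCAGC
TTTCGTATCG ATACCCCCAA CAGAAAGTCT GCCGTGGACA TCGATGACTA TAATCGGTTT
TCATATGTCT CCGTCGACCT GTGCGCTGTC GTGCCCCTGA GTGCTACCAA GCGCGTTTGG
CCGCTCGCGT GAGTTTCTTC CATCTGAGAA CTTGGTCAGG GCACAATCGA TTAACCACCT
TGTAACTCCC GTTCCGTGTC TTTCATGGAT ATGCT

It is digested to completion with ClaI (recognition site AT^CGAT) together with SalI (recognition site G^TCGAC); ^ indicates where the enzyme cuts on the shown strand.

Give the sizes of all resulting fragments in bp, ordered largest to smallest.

94, 68, 48, 33, 32 bp

ClaI sites (ATCGAT) start at positions 67, 100, 226.
ClaI cuts after base 2 of each site, so after positions 68, 101, 227.
The SalI site (GTCGAC) starts at position 133.
SalI cuts after the first base of each site, so after position 133.
Combined cut positions: 68, 101, 133, 227.
Linear molecule, 4 cuts → 5 fragments:
  1–68 → 68 bp
  69–101 → 33 bp
  102–133 → 32 bp
  134–227 → 94 bp
  228–275 → 48 bp
Sorted largest to smallest: 94, 68, 48, 33, 32 bp.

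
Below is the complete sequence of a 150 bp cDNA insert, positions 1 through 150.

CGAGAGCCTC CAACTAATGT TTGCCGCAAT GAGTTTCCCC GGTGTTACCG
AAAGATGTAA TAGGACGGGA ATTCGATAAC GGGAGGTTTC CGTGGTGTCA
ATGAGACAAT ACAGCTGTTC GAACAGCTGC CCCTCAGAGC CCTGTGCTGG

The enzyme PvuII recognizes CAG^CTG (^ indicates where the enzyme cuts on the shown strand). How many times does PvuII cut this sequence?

2

CAGCTG occurs starting at positions 112, 124.
PvuII cuts at 2 sites.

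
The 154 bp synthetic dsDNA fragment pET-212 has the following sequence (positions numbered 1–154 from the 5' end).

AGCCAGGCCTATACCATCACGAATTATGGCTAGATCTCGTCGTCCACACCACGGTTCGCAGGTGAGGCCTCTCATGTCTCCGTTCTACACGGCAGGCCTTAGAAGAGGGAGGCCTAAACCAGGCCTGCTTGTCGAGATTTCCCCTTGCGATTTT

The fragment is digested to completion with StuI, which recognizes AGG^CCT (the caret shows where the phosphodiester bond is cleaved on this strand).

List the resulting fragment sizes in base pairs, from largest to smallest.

StuI sites (AGGCCT) start at positions 5, 65, 94, 110, 121.
StuI cuts after base 3 of each site, so after positions 7, 67, 96, 112, 123.
Linear molecule, 5 cuts → 6 fragments:
  1–7 → 7 bp
  8–67 → 60 bp
  68–96 → 29 bp
  97–112 → 16 bp
  113–123 → 11 bp
  124–154 → 31 bp
Sorted largest to smallest: 60, 31, 29, 16, 11, 7 bp.

60, 31, 29, 16, 11, 7 bp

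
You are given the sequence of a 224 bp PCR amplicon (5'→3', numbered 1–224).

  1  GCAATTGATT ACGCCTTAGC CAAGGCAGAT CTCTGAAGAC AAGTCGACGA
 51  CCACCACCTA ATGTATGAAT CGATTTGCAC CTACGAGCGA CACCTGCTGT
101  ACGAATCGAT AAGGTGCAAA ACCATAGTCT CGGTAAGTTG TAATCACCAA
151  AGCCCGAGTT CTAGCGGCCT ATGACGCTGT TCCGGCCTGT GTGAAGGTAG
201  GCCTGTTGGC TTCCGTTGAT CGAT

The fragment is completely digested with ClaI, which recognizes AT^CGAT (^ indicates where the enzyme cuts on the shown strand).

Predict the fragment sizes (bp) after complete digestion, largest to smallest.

ClaI sites (ATCGAT) start at positions 69, 105, 219.
ClaI cuts after base 2 of each site, so after positions 70, 106, 220.
Linear molecule, 3 cuts → 4 fragments:
  1–70 → 70 bp
  71–106 → 36 bp
  107–220 → 114 bp
  221–224 → 4 bp
Sorted largest to smallest: 114, 70, 36, 4 bp.

114, 70, 36, 4 bp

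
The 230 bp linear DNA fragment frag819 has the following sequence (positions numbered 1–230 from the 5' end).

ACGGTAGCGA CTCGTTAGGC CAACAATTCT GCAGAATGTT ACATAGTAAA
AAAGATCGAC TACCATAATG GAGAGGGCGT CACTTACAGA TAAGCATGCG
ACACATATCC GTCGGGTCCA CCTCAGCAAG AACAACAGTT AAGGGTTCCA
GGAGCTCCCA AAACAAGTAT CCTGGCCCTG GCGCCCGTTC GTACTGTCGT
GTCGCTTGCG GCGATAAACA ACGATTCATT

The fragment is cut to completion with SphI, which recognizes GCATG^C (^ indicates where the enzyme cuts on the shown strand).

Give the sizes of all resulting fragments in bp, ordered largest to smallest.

The SphI site (GCATGC) starts at position 94.
SphI cuts after base 5 of each site (before the last base), so after position 98.
Linear molecule, 1 cut → 2 fragments:
  1–98 → 98 bp
  99–230 → 132 bp
Sorted largest to smallest: 132, 98 bp.

132, 98 bp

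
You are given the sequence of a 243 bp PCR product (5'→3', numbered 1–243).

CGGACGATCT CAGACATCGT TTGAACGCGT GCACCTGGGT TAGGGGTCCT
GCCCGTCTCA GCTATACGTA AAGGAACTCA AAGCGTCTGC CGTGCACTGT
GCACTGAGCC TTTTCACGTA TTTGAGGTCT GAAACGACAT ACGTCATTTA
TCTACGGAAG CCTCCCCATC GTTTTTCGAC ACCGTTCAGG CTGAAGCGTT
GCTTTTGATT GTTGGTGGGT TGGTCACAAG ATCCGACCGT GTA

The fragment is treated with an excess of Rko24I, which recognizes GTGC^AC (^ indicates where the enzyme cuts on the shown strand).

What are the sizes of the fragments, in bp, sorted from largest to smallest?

141, 63, 32, 7 bp

Rko24I sites (GTGCAC) start at positions 29, 92, 99.
Rko24I cuts after base 4 of each site, so after positions 32, 95, 102.
Linear molecule, 3 cuts → 4 fragments:
  1–32 → 32 bp
  33–95 → 63 bp
  96–102 → 7 bp
  103–243 → 141 bp
Sorted largest to smallest: 141, 63, 32, 7 bp.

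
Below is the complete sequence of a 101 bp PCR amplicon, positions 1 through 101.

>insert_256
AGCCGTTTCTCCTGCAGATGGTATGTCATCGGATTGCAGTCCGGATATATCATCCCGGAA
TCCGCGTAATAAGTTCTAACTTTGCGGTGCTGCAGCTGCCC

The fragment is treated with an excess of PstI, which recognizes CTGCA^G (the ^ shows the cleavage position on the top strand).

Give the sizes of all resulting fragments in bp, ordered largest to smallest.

PstI sites (CTGCAG) start at positions 12, 90.
PstI cuts after base 5 of each site (before the last base), so after positions 16, 94.
Linear molecule, 2 cuts → 3 fragments:
  1–16 → 16 bp
  17–94 → 78 bp
  95–101 → 7 bp
Sorted largest to smallest: 78, 16, 7 bp.

78, 16, 7 bp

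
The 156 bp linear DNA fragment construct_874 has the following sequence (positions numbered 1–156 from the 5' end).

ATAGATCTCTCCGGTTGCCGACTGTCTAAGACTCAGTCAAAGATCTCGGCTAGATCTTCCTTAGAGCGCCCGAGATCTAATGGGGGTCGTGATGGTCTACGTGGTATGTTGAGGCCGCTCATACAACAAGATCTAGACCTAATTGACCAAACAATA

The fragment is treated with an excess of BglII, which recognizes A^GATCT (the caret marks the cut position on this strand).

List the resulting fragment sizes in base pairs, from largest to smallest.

56, 38, 27, 21, 11, 3 bp

BglII sites (AGATCT) start at positions 3, 41, 52, 73, 129.
BglII cuts after the first base of each site, so after positions 3, 41, 52, 73, 129.
Linear molecule, 5 cuts → 6 fragments:
  1–3 → 3 bp
  4–41 → 38 bp
  42–52 → 11 bp
  53–73 → 21 bp
  74–129 → 56 bp
  130–156 → 27 bp
Sorted largest to smallest: 56, 38, 27, 21, 11, 3 bp.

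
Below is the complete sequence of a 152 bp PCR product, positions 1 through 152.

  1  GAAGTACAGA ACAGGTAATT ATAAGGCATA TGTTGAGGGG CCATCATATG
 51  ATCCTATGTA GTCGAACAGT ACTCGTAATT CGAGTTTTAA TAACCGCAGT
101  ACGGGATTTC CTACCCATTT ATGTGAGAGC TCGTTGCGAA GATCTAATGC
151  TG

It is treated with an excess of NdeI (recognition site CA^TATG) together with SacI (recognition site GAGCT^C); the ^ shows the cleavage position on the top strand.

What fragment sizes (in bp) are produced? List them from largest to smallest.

NdeI sites (CATATG) start at positions 27, 45.
NdeI cuts after base 2 of each site, so after positions 28, 46.
The SacI site (GAGCTC) starts at position 127.
SacI cuts after base 5 of each site (before the last base), so after position 131.
Combined cut positions: 28, 46, 131.
Linear molecule, 3 cuts → 4 fragments:
  1–28 → 28 bp
  29–46 → 18 bp
  47–131 → 85 bp
  132–152 → 21 bp
Sorted largest to smallest: 85, 28, 21, 18 bp.

85, 28, 21, 18 bp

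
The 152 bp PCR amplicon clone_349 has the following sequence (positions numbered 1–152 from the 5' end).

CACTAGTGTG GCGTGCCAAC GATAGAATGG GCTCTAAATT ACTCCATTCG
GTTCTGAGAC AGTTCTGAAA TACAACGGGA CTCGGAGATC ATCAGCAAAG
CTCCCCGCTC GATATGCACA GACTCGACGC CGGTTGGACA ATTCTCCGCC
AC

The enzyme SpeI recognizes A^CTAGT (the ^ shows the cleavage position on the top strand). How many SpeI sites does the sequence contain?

ACTAGT occurs starting at position 2.
SpeI cuts at 1 site.

1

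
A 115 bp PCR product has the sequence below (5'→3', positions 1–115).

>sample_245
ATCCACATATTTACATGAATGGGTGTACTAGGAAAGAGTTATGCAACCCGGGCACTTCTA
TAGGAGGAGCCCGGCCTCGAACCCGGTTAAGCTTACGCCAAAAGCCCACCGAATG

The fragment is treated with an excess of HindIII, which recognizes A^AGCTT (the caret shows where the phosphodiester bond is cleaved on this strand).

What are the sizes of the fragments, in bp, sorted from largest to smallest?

89, 26 bp

The HindIII site (AAGCTT) starts at position 89.
HindIII cuts after the first base of each site, so after position 89.
Linear molecule, 1 cut → 2 fragments:
  1–89 → 89 bp
  90–115 → 26 bp
Sorted largest to smallest: 89, 26 bp.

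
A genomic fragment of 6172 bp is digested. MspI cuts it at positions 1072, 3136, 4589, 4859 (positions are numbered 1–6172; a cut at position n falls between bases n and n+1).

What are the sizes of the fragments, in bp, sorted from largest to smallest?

2064, 1453, 1313, 1072, 270 bp

Linear molecule, 4 cuts → 5 fragments:
  1072 − 0 = 1072 bp
  3136 − 1072 = 2064 bp
  4589 − 3136 = 1453 bp
  4859 − 4589 = 270 bp
  6172 − 4859 = 1313 bp
Sorted largest to smallest: 2064, 1453, 1313, 1072, 270 bp.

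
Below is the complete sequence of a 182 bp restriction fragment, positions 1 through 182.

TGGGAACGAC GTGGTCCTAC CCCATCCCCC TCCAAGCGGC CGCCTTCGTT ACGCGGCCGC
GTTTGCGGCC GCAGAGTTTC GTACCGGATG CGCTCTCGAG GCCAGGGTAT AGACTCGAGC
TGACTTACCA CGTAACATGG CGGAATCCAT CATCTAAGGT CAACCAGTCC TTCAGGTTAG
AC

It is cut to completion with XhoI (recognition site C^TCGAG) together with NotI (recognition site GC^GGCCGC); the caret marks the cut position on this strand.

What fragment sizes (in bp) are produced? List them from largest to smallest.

XhoI sites (CTCGAG) start at positions 95, 114.
XhoI cuts after the first base of each site, so after positions 95, 114.
NotI sites (GCGGCCGC) start at positions 36, 53, 65.
NotI cuts after base 2 of each site, so after positions 37, 54, 66.
Combined cut positions: 37, 54, 66, 95, 114.
Linear molecule, 5 cuts → 6 fragments:
  1–37 → 37 bp
  38–54 → 17 bp
  55–66 → 12 bp
  67–95 → 29 bp
  96–114 → 19 bp
  115–182 → 68 bp
Sorted largest to smallest: 68, 37, 29, 19, 17, 12 bp.

68, 37, 29, 19, 17, 12 bp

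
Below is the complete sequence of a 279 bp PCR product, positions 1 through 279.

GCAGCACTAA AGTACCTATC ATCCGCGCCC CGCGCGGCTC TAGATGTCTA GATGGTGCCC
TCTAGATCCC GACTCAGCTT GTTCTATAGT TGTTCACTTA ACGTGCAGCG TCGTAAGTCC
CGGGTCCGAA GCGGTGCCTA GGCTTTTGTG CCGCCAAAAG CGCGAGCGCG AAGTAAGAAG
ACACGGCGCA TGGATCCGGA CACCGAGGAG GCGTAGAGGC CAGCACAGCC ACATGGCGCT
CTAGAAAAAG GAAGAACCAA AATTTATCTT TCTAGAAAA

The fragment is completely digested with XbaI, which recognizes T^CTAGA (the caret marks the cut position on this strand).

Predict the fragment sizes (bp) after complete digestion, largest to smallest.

179, 39, 31, 14, 8, 8 bp

XbaI sites (TCTAGA) start at positions 39, 47, 61, 240, 271.
XbaI cuts after the first base of each site, so after positions 39, 47, 61, 240, 271.
Linear molecule, 5 cuts → 6 fragments:
  1–39 → 39 bp
  40–47 → 8 bp
  48–61 → 14 bp
  62–240 → 179 bp
  241–271 → 31 bp
  272–279 → 8 bp
Sorted largest to smallest: 179, 39, 31, 14, 8, 8 bp.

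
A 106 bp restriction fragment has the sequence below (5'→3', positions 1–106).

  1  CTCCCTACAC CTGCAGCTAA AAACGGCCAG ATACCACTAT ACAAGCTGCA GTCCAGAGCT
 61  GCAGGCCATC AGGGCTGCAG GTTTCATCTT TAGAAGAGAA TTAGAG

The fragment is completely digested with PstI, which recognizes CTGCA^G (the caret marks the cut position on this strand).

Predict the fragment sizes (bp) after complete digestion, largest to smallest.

PstI sites (CTGCAG) start at positions 11, 46, 59, 75.
PstI cuts after base 5 of each site (before the last base), so after positions 15, 50, 63, 79.
Linear molecule, 4 cuts → 5 fragments:
  1–15 → 15 bp
  16–50 → 35 bp
  51–63 → 13 bp
  64–79 → 16 bp
  80–106 → 27 bp
Sorted largest to smallest: 35, 27, 16, 15, 13 bp.

35, 27, 16, 15, 13 bp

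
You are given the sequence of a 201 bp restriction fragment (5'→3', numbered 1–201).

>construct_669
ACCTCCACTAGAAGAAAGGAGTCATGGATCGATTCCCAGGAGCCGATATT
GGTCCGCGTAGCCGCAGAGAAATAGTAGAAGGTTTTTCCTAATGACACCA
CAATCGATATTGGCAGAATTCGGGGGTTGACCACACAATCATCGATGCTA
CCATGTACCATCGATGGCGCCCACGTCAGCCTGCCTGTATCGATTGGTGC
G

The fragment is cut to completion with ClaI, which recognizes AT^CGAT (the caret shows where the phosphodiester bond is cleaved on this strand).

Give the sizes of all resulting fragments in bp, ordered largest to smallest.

ClaI sites (ATCGAT) start at positions 28, 103, 141, 160, 189.
ClaI cuts after base 2 of each site, so after positions 29, 104, 142, 161, 190.
Linear molecule, 5 cuts → 6 fragments:
  1–29 → 29 bp
  30–104 → 75 bp
  105–142 → 38 bp
  143–161 → 19 bp
  162–190 → 29 bp
  191–201 → 11 bp
Sorted largest to smallest: 75, 38, 29, 29, 19, 11 bp.

75, 38, 29, 29, 19, 11 bp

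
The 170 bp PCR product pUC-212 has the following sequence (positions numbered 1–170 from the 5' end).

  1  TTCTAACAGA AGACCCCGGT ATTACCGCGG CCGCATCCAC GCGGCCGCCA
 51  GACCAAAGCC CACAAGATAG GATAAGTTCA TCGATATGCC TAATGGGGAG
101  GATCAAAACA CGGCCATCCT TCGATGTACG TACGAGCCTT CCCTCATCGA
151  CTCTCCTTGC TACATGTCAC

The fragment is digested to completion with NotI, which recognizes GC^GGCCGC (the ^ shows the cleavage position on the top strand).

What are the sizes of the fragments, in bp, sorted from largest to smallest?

NotI sites (GCGGCCGC) start at positions 27, 41.
NotI cuts after base 2 of each site, so after positions 28, 42.
Linear molecule, 2 cuts → 3 fragments:
  1–28 → 28 bp
  29–42 → 14 bp
  43–170 → 128 bp
Sorted largest to smallest: 128, 28, 14 bp.

128, 28, 14 bp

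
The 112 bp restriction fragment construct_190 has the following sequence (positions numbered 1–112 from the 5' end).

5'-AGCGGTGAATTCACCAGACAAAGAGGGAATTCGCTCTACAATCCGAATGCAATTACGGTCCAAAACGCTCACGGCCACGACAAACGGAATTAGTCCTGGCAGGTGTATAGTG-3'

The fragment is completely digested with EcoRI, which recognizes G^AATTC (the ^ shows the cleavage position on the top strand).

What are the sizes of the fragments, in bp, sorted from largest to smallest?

EcoRI sites (GAATTC) start at positions 7, 27.
EcoRI cuts after the first base of each site, so after positions 7, 27.
Linear molecule, 2 cuts → 3 fragments:
  1–7 → 7 bp
  8–27 → 20 bp
  28–112 → 85 bp
Sorted largest to smallest: 85, 20, 7 bp.

85, 20, 7 bp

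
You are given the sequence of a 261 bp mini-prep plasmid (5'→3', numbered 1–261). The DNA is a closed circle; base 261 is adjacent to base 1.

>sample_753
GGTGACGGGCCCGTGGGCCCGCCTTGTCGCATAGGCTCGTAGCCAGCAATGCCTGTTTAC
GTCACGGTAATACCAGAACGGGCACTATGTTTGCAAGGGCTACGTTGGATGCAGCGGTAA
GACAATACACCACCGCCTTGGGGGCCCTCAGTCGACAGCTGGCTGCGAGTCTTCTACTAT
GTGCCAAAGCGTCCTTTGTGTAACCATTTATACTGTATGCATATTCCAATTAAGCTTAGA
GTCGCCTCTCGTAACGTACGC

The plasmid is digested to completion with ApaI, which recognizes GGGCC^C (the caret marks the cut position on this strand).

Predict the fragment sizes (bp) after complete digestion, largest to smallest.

ApaI sites (GGGCCC) start at positions 7, 15, 142.
ApaI cuts after base 5 of each site (before the last base), so after positions 11, 19, 146.
Circular molecule, 3 cuts → 3 fragments:
  12–19 → 8 bp
  20–146 → 127 bp
  147–261 then 1–11 → 115 + 11 = 126 bp
Sorted largest to smallest: 127, 126, 8 bp.

127, 126, 8 bp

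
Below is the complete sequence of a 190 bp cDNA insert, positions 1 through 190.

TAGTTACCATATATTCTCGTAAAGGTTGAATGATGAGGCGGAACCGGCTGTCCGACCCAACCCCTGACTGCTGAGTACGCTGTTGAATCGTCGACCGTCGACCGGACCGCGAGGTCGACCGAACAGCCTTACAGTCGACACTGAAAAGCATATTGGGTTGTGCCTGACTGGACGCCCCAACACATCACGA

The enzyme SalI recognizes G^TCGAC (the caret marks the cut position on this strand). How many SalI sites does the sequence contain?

GTCGAC occurs starting at positions 90, 97, 114, 134.
SalI cuts at 4 sites.

4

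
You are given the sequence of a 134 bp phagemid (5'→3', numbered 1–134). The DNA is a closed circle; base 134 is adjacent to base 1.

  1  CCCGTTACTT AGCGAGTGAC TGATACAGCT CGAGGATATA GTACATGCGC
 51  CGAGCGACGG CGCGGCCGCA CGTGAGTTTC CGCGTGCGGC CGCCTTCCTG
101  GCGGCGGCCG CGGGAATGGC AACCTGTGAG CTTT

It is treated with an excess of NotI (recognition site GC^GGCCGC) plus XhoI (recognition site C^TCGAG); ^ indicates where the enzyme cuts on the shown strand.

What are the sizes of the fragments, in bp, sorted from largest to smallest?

NotI sites (GCGGCCGC) start at positions 62, 86, 104.
NotI cuts after base 2 of each site, so after positions 63, 87, 105.
The XhoI site (CTCGAG) starts at position 29.
XhoI cuts after the first base of each site, so after position 29.
Combined cut positions: 29, 63, 87, 105.
Circular molecule, 4 cuts → 4 fragments:
  30–63 → 34 bp
  64–87 → 24 bp
  88–105 → 18 bp
  106–134 then 1–29 → 29 + 29 = 58 bp
Sorted largest to smallest: 58, 34, 24, 18 bp.

58, 34, 24, 18 bp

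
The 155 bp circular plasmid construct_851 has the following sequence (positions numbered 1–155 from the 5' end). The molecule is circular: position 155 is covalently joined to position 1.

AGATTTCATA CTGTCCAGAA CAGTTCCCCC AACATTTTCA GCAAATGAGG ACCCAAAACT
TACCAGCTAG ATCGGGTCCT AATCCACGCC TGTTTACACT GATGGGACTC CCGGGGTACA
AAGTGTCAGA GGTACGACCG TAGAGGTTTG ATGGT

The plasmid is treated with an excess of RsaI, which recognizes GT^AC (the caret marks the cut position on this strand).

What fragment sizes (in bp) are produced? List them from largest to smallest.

RsaI sites (GTAC) start at positions 116, 132.
RsaI cuts after base 2 of each site, so after positions 117, 133.
Circular molecule, 2 cuts → 2 fragments:
  118–133 → 16 bp
  134–155 then 1–117 → 22 + 117 = 139 bp
Sorted largest to smallest: 139, 16 bp.

139, 16 bp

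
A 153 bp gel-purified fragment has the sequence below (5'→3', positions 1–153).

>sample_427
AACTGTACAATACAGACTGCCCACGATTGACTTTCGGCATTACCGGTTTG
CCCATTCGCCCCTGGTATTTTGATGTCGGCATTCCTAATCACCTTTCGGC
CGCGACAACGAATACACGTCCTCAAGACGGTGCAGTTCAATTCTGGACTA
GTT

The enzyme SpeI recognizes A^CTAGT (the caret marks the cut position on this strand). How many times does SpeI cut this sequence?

ACTAGT occurs starting at position 147.
SpeI cuts at 1 site.

1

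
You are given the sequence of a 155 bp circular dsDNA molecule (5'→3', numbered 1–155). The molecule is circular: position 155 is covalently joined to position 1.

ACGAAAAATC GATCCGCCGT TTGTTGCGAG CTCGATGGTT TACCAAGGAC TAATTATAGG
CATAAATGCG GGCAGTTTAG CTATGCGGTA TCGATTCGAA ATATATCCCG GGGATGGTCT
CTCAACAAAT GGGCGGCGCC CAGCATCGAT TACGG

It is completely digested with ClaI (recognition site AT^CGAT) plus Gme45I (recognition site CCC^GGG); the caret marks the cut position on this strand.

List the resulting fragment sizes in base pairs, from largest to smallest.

82, 37, 18, 18 bp

ClaI sites (ATCGAT) start at positions 8, 90, 145.
ClaI cuts after base 2 of each site, so after positions 9, 91, 146.
The Gme45I site (CCCGGG) starts at position 107.
Gme45I cuts after base 3 of each site, so after position 109.
Combined cut positions: 9, 91, 109, 146.
Circular molecule, 4 cuts → 4 fragments:
  10–91 → 82 bp
  92–109 → 18 bp
  110–146 → 37 bp
  147–155 then 1–9 → 9 + 9 = 18 bp
Sorted largest to smallest: 82, 37, 18, 18 bp.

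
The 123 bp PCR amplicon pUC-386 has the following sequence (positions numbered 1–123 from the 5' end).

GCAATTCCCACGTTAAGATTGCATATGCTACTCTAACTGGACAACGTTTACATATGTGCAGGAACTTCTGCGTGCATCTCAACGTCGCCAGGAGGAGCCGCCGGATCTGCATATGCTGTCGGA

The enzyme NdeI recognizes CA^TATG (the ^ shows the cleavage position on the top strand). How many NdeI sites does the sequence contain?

CATATG occurs starting at positions 22, 51, 110.
NdeI cuts at 3 sites.

3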